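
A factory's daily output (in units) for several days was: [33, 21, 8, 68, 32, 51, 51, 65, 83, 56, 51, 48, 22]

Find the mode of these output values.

51

Step 1: Count the frequency of each value:
  8: appears 1 time(s)
  21: appears 1 time(s)
  22: appears 1 time(s)
  32: appears 1 time(s)
  33: appears 1 time(s)
  48: appears 1 time(s)
  51: appears 3 time(s)
  56: appears 1 time(s)
  65: appears 1 time(s)
  68: appears 1 time(s)
  83: appears 1 time(s)
Step 2: The value 51 appears most frequently (3 times).
Step 3: Mode = 51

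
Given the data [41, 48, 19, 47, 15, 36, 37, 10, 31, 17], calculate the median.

33.5

Step 1: Sort the data in ascending order: [10, 15, 17, 19, 31, 36, 37, 41, 47, 48]
Step 2: The number of values is n = 10.
Step 3: Since n is even, the median is the average of positions 5 and 6:
  Median = (31 + 36) / 2 = 33.5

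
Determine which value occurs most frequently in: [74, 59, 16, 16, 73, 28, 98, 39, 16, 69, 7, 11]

16

Step 1: Count the frequency of each value:
  7: appears 1 time(s)
  11: appears 1 time(s)
  16: appears 3 time(s)
  28: appears 1 time(s)
  39: appears 1 time(s)
  59: appears 1 time(s)
  69: appears 1 time(s)
  73: appears 1 time(s)
  74: appears 1 time(s)
  98: appears 1 time(s)
Step 2: The value 16 appears most frequently (3 times).
Step 3: Mode = 16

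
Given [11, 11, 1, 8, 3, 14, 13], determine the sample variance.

24.9048

Step 1: Compute the mean: (11 + 11 + 1 + 8 + 3 + 14 + 13) / 7 = 8.7143
Step 2: Compute squared deviations from the mean:
  (11 - 8.7143)^2 = 5.2245
  (11 - 8.7143)^2 = 5.2245
  (1 - 8.7143)^2 = 59.5102
  (8 - 8.7143)^2 = 0.5102
  (3 - 8.7143)^2 = 32.6531
  (14 - 8.7143)^2 = 27.9388
  (13 - 8.7143)^2 = 18.3673
Step 3: Sum of squared deviations = 149.4286
Step 4: Sample variance = 149.4286 / 6 = 24.9048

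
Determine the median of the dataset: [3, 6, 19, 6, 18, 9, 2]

6

Step 1: Sort the data in ascending order: [2, 3, 6, 6, 9, 18, 19]
Step 2: The number of values is n = 7.
Step 3: Since n is odd, the median is the middle value at position 4: 6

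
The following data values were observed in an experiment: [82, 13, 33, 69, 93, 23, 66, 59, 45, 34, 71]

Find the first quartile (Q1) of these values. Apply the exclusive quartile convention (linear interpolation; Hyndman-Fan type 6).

33

Step 1: Sort the data: [13, 23, 33, 34, 45, 59, 66, 69, 71, 82, 93]
Step 2: n = 11
Step 3: Using the exclusive quartile method:
  Q1 = 33
  Q2 (median) = 59
  Q3 = 71
  IQR = Q3 - Q1 = 71 - 33 = 38
Step 4: Q1 = 33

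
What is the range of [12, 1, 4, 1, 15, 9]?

14

Step 1: Identify the maximum value: max = 15
Step 2: Identify the minimum value: min = 1
Step 3: Range = max - min = 15 - 1 = 14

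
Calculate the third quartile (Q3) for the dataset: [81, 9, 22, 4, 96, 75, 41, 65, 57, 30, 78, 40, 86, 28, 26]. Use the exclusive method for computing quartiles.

78

Step 1: Sort the data: [4, 9, 22, 26, 28, 30, 40, 41, 57, 65, 75, 78, 81, 86, 96]
Step 2: n = 15
Step 3: Using the exclusive quartile method:
  Q1 = 26
  Q2 (median) = 41
  Q3 = 78
  IQR = Q3 - Q1 = 78 - 26 = 52
Step 4: Q3 = 78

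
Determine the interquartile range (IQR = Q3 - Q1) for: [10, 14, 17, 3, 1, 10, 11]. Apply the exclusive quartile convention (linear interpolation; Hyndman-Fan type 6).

11

Step 1: Sort the data: [1, 3, 10, 10, 11, 14, 17]
Step 2: n = 7
Step 3: Using the exclusive quartile method:
  Q1 = 3
  Q2 (median) = 10
  Q3 = 14
  IQR = Q3 - Q1 = 14 - 3 = 11
Step 4: IQR = 11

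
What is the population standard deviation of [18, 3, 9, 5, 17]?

6.1188

Step 1: Compute the mean: 10.4
Step 2: Sum of squared deviations from the mean: 187.2
Step 3: Population variance = 187.2 / 5 = 37.44
Step 4: Standard deviation = sqrt(37.44) = 6.1188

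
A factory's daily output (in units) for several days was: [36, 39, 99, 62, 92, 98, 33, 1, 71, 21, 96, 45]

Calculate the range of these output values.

98

Step 1: Identify the maximum value: max = 99
Step 2: Identify the minimum value: min = 1
Step 3: Range = max - min = 99 - 1 = 98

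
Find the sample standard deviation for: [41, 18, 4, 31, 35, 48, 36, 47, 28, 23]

13.5683

Step 1: Compute the mean: 31.1
Step 2: Sum of squared deviations from the mean: 1656.9
Step 3: Sample variance = 1656.9 / 9 = 184.1
Step 4: Standard deviation = sqrt(184.1) = 13.5683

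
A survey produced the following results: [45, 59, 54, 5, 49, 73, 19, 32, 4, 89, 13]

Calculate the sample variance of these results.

790.7636

Step 1: Compute the mean: (45 + 59 + 54 + 5 + 49 + 73 + 19 + 32 + 4 + 89 + 13) / 11 = 40.1818
Step 2: Compute squared deviations from the mean:
  (45 - 40.1818)^2 = 23.2149
  (59 - 40.1818)^2 = 354.124
  (54 - 40.1818)^2 = 190.9421
  (5 - 40.1818)^2 = 1237.7603
  (49 - 40.1818)^2 = 77.7603
  (73 - 40.1818)^2 = 1077.0331
  (19 - 40.1818)^2 = 448.6694
  (32 - 40.1818)^2 = 66.9421
  (4 - 40.1818)^2 = 1309.124
  (89 - 40.1818)^2 = 2383.2149
  (13 - 40.1818)^2 = 738.8512
Step 3: Sum of squared deviations = 7907.6364
Step 4: Sample variance = 7907.6364 / 10 = 790.7636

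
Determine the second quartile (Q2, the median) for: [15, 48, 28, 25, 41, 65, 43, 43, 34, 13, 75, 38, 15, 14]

36

Step 1: Sort the data: [13, 14, 15, 15, 25, 28, 34, 38, 41, 43, 43, 48, 65, 75]
Step 2: n = 14
Step 3: Q2 is the median. Since n is even, it is the average of the values at positions 7 and 8:
  Q2 = (34 + 38) / 2 = 36
Step 4: Q2 = 36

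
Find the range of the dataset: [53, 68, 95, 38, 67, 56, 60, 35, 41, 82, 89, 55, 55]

60

Step 1: Identify the maximum value: max = 95
Step 2: Identify the minimum value: min = 35
Step 3: Range = max - min = 95 - 35 = 60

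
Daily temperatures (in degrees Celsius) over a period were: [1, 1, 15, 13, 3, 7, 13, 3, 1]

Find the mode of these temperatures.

1

Step 1: Count the frequency of each value:
  1: appears 3 time(s)
  3: appears 2 time(s)
  7: appears 1 time(s)
  13: appears 2 time(s)
  15: appears 1 time(s)
Step 2: The value 1 appears most frequently (3 times).
Step 3: Mode = 1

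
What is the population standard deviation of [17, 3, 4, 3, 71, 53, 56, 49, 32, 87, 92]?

31.5375

Step 1: Compute the mean: 42.4545
Step 2: Sum of squared deviations from the mean: 10940.7273
Step 3: Population variance = 10940.7273 / 11 = 994.6116
Step 4: Standard deviation = sqrt(994.6116) = 31.5375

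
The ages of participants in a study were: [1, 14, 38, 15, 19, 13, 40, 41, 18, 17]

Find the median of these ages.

17.5

Step 1: Sort the data in ascending order: [1, 13, 14, 15, 17, 18, 19, 38, 40, 41]
Step 2: The number of values is n = 10.
Step 3: Since n is even, the median is the average of positions 5 and 6:
  Median = (17 + 18) / 2 = 17.5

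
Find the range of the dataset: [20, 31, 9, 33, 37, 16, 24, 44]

35

Step 1: Identify the maximum value: max = 44
Step 2: Identify the minimum value: min = 9
Step 3: Range = max - min = 44 - 9 = 35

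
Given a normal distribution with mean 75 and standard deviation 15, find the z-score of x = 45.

-2

Step 1: Recall the z-score formula: z = (x - mu) / sigma
Step 2: Substitute values: z = (45 - 75) / 15
Step 3: z = -30 / 15 = -2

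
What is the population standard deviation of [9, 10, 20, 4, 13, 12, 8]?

4.6114

Step 1: Compute the mean: 10.8571
Step 2: Sum of squared deviations from the mean: 148.8571
Step 3: Population variance = 148.8571 / 7 = 21.2653
Step 4: Standard deviation = sqrt(21.2653) = 4.6114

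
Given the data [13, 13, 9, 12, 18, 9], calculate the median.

12.5

Step 1: Sort the data in ascending order: [9, 9, 12, 13, 13, 18]
Step 2: The number of values is n = 6.
Step 3: Since n is even, the median is the average of positions 3 and 4:
  Median = (12 + 13) / 2 = 12.5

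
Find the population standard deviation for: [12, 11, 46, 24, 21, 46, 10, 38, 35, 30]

13.1533

Step 1: Compute the mean: 27.3
Step 2: Sum of squared deviations from the mean: 1730.1
Step 3: Population variance = 1730.1 / 10 = 173.01
Step 4: Standard deviation = sqrt(173.01) = 13.1533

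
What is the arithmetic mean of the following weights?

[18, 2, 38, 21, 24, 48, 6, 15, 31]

22.5556

Step 1: Sum all values: 18 + 2 + 38 + 21 + 24 + 48 + 6 + 15 + 31 = 203
Step 2: Count the number of values: n = 9
Step 3: Mean = sum / n = 203 / 9 = 22.5556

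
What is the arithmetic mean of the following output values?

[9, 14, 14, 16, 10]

12.6

Step 1: Sum all values: 9 + 14 + 14 + 16 + 10 = 63
Step 2: Count the number of values: n = 5
Step 3: Mean = sum / n = 63 / 5 = 12.6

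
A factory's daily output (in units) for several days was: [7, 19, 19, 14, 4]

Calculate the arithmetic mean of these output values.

12.6

Step 1: Sum all values: 7 + 19 + 19 + 14 + 4 = 63
Step 2: Count the number of values: n = 5
Step 3: Mean = sum / n = 63 / 5 = 12.6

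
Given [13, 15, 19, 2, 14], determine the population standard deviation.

5.678

Step 1: Compute the mean: 12.6
Step 2: Sum of squared deviations from the mean: 161.2
Step 3: Population variance = 161.2 / 5 = 32.24
Step 4: Standard deviation = sqrt(32.24) = 5.678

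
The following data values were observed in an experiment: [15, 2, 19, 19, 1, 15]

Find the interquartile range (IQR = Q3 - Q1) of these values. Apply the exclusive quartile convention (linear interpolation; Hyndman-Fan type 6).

17.25

Step 1: Sort the data: [1, 2, 15, 15, 19, 19]
Step 2: n = 6
Step 3: Using the exclusive quartile method:
  Q1 = 1.75
  Q2 (median) = 15
  Q3 = 19
  IQR = Q3 - Q1 = 19 - 1.75 = 17.25
Step 4: IQR = 17.25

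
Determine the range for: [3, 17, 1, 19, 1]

18

Step 1: Identify the maximum value: max = 19
Step 2: Identify the minimum value: min = 1
Step 3: Range = max - min = 19 - 1 = 18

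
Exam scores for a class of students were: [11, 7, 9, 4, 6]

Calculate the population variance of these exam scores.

5.84

Step 1: Compute the mean: (11 + 7 + 9 + 4 + 6) / 5 = 7.4
Step 2: Compute squared deviations from the mean:
  (11 - 7.4)^2 = 12.96
  (7 - 7.4)^2 = 0.16
  (9 - 7.4)^2 = 2.56
  (4 - 7.4)^2 = 11.56
  (6 - 7.4)^2 = 1.96
Step 3: Sum of squared deviations = 29.2
Step 4: Population variance = 29.2 / 5 = 5.84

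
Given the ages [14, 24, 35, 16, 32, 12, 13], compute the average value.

20.8571

Step 1: Sum all values: 14 + 24 + 35 + 16 + 32 + 12 + 13 = 146
Step 2: Count the number of values: n = 7
Step 3: Mean = sum / n = 146 / 7 = 20.8571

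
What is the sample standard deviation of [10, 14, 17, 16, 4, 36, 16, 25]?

9.6622

Step 1: Compute the mean: 17.25
Step 2: Sum of squared deviations from the mean: 653.5
Step 3: Sample variance = 653.5 / 7 = 93.3571
Step 4: Standard deviation = sqrt(93.3571) = 9.6622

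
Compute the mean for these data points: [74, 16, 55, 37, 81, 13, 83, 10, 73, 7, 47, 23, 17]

41.2308

Step 1: Sum all values: 74 + 16 + 55 + 37 + 81 + 13 + 83 + 10 + 73 + 7 + 47 + 23 + 17 = 536
Step 2: Count the number of values: n = 13
Step 3: Mean = sum / n = 536 / 13 = 41.2308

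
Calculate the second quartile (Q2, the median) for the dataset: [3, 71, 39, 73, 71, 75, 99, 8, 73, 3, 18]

71

Step 1: Sort the data: [3, 3, 8, 18, 39, 71, 71, 73, 73, 75, 99]
Step 2: n = 11
Step 3: Q2 is the median. Since n is odd, it is the middle value at position 6: 71
Step 4: Q2 = 71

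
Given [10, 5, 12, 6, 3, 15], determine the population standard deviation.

4.1932

Step 1: Compute the mean: 8.5
Step 2: Sum of squared deviations from the mean: 105.5
Step 3: Population variance = 105.5 / 6 = 17.5833
Step 4: Standard deviation = sqrt(17.5833) = 4.1932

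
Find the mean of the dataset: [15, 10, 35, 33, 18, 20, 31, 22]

23

Step 1: Sum all values: 15 + 10 + 35 + 33 + 18 + 20 + 31 + 22 = 184
Step 2: Count the number of values: n = 8
Step 3: Mean = sum / n = 184 / 8 = 23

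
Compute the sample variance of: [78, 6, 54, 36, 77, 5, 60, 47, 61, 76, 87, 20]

805.1742

Step 1: Compute the mean: (78 + 6 + 54 + 36 + 77 + 5 + 60 + 47 + 61 + 76 + 87 + 20) / 12 = 50.5833
Step 2: Compute squared deviations from the mean:
  (78 - 50.5833)^2 = 751.6736
  (6 - 50.5833)^2 = 1987.6736
  (54 - 50.5833)^2 = 11.6736
  (36 - 50.5833)^2 = 212.6736
  (77 - 50.5833)^2 = 697.8403
  (5 - 50.5833)^2 = 2077.8403
  (60 - 50.5833)^2 = 88.6736
  (47 - 50.5833)^2 = 12.8403
  (61 - 50.5833)^2 = 108.5069
  (76 - 50.5833)^2 = 646.0069
  (87 - 50.5833)^2 = 1326.1736
  (20 - 50.5833)^2 = 935.3403
Step 3: Sum of squared deviations = 8856.9167
Step 4: Sample variance = 8856.9167 / 11 = 805.1742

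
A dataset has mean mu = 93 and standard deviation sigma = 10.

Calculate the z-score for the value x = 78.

-1.5

Step 1: Recall the z-score formula: z = (x - mu) / sigma
Step 2: Substitute values: z = (78 - 93) / 10
Step 3: z = -15 / 10 = -1.5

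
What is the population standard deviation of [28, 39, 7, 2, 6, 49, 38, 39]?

17.1464

Step 1: Compute the mean: 26
Step 2: Sum of squared deviations from the mean: 2352
Step 3: Population variance = 2352 / 8 = 294
Step 4: Standard deviation = sqrt(294) = 17.1464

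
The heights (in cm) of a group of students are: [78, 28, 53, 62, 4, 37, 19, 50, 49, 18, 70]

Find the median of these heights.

49

Step 1: Sort the data in ascending order: [4, 18, 19, 28, 37, 49, 50, 53, 62, 70, 78]
Step 2: The number of values is n = 11.
Step 3: Since n is odd, the median is the middle value at position 6: 49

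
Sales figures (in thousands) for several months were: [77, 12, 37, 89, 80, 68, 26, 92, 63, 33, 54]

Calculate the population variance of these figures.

664.0496

Step 1: Compute the mean: (77 + 12 + 37 + 89 + 80 + 68 + 26 + 92 + 63 + 33 + 54) / 11 = 57.3636
Step 2: Compute squared deviations from the mean:
  (77 - 57.3636)^2 = 385.5868
  (12 - 57.3636)^2 = 2057.8595
  (37 - 57.3636)^2 = 414.6777
  (89 - 57.3636)^2 = 1000.8595
  (80 - 57.3636)^2 = 512.405
  (68 - 57.3636)^2 = 113.1322
  (26 - 57.3636)^2 = 983.6777
  (92 - 57.3636)^2 = 1199.6777
  (63 - 57.3636)^2 = 31.7686
  (33 - 57.3636)^2 = 593.5868
  (54 - 57.3636)^2 = 11.314
Step 3: Sum of squared deviations = 7304.5455
Step 4: Population variance = 7304.5455 / 11 = 664.0496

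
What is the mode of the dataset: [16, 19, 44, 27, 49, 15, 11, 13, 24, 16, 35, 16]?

16

Step 1: Count the frequency of each value:
  11: appears 1 time(s)
  13: appears 1 time(s)
  15: appears 1 time(s)
  16: appears 3 time(s)
  19: appears 1 time(s)
  24: appears 1 time(s)
  27: appears 1 time(s)
  35: appears 1 time(s)
  44: appears 1 time(s)
  49: appears 1 time(s)
Step 2: The value 16 appears most frequently (3 times).
Step 3: Mode = 16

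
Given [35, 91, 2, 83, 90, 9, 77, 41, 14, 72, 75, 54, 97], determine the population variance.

1030.5325

Step 1: Compute the mean: (35 + 91 + 2 + 83 + 90 + 9 + 77 + 41 + 14 + 72 + 75 + 54 + 97) / 13 = 56.9231
Step 2: Compute squared deviations from the mean:
  (35 - 56.9231)^2 = 480.6213
  (91 - 56.9231)^2 = 1161.2367
  (2 - 56.9231)^2 = 3016.5444
  (83 - 56.9231)^2 = 680.0059
  (90 - 56.9231)^2 = 1094.0828
  (9 - 56.9231)^2 = 2296.6213
  (77 - 56.9231)^2 = 403.0828
  (41 - 56.9231)^2 = 253.5444
  (14 - 56.9231)^2 = 1842.3905
  (72 - 56.9231)^2 = 227.3136
  (75 - 56.9231)^2 = 326.7751
  (54 - 56.9231)^2 = 8.5444
  (97 - 56.9231)^2 = 1606.1598
Step 3: Sum of squared deviations = 13396.9231
Step 4: Population variance = 13396.9231 / 13 = 1030.5325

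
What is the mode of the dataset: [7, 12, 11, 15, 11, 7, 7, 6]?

7

Step 1: Count the frequency of each value:
  6: appears 1 time(s)
  7: appears 3 time(s)
  11: appears 2 time(s)
  12: appears 1 time(s)
  15: appears 1 time(s)
Step 2: The value 7 appears most frequently (3 times).
Step 3: Mode = 7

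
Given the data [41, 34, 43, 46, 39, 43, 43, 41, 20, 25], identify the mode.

43

Step 1: Count the frequency of each value:
  20: appears 1 time(s)
  25: appears 1 time(s)
  34: appears 1 time(s)
  39: appears 1 time(s)
  41: appears 2 time(s)
  43: appears 3 time(s)
  46: appears 1 time(s)
Step 2: The value 43 appears most frequently (3 times).
Step 3: Mode = 43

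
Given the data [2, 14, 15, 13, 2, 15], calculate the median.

13.5

Step 1: Sort the data in ascending order: [2, 2, 13, 14, 15, 15]
Step 2: The number of values is n = 6.
Step 3: Since n is even, the median is the average of positions 3 and 4:
  Median = (13 + 14) / 2 = 13.5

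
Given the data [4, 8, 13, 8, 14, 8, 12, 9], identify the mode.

8

Step 1: Count the frequency of each value:
  4: appears 1 time(s)
  8: appears 3 time(s)
  9: appears 1 time(s)
  12: appears 1 time(s)
  13: appears 1 time(s)
  14: appears 1 time(s)
Step 2: The value 8 appears most frequently (3 times).
Step 3: Mode = 8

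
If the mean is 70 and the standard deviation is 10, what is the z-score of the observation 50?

-2

Step 1: Recall the z-score formula: z = (x - mu) / sigma
Step 2: Substitute values: z = (50 - 70) / 10
Step 3: z = -20 / 10 = -2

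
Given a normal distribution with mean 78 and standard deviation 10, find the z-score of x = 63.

-1.5

Step 1: Recall the z-score formula: z = (x - mu) / sigma
Step 2: Substitute values: z = (63 - 78) / 10
Step 3: z = -15 / 10 = -1.5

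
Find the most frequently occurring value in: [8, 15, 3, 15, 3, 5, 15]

15

Step 1: Count the frequency of each value:
  3: appears 2 time(s)
  5: appears 1 time(s)
  8: appears 1 time(s)
  15: appears 3 time(s)
Step 2: The value 15 appears most frequently (3 times).
Step 3: Mode = 15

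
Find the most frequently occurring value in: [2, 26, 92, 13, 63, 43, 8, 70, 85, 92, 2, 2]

2

Step 1: Count the frequency of each value:
  2: appears 3 time(s)
  8: appears 1 time(s)
  13: appears 1 time(s)
  26: appears 1 time(s)
  43: appears 1 time(s)
  63: appears 1 time(s)
  70: appears 1 time(s)
  85: appears 1 time(s)
  92: appears 2 time(s)
Step 2: The value 2 appears most frequently (3 times).
Step 3: Mode = 2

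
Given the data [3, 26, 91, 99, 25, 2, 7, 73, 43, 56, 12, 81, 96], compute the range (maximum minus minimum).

97

Step 1: Identify the maximum value: max = 99
Step 2: Identify the minimum value: min = 2
Step 3: Range = max - min = 99 - 2 = 97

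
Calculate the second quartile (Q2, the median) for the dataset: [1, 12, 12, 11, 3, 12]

11.5

Step 1: Sort the data: [1, 3, 11, 12, 12, 12]
Step 2: n = 6
Step 3: Q2 is the median. Since n is even, it is the average of the values at positions 3 and 4:
  Q2 = (11 + 12) / 2 = 11.5
Step 4: Q2 = 11.5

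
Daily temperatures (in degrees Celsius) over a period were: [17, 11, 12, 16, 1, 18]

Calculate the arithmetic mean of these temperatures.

12.5

Step 1: Sum all values: 17 + 11 + 12 + 16 + 1 + 18 = 75
Step 2: Count the number of values: n = 6
Step 3: Mean = sum / n = 75 / 6 = 12.5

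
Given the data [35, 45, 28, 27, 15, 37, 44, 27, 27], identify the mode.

27

Step 1: Count the frequency of each value:
  15: appears 1 time(s)
  27: appears 3 time(s)
  28: appears 1 time(s)
  35: appears 1 time(s)
  37: appears 1 time(s)
  44: appears 1 time(s)
  45: appears 1 time(s)
Step 2: The value 27 appears most frequently (3 times).
Step 3: Mode = 27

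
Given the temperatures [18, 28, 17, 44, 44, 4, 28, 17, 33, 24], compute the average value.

25.7

Step 1: Sum all values: 18 + 28 + 17 + 44 + 44 + 4 + 28 + 17 + 33 + 24 = 257
Step 2: Count the number of values: n = 10
Step 3: Mean = sum / n = 257 / 10 = 25.7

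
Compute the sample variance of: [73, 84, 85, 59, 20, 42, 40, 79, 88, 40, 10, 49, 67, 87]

662.9505

Step 1: Compute the mean: (73 + 84 + 85 + 59 + 20 + 42 + 40 + 79 + 88 + 40 + 10 + 49 + 67 + 87) / 14 = 58.7857
Step 2: Compute squared deviations from the mean:
  (73 - 58.7857)^2 = 202.0459
  (84 - 58.7857)^2 = 635.7602
  (85 - 58.7857)^2 = 687.1888
  (59 - 58.7857)^2 = 0.0459
  (20 - 58.7857)^2 = 1504.3316
  (42 - 58.7857)^2 = 281.7602
  (40 - 58.7857)^2 = 352.9031
  (79 - 58.7857)^2 = 408.6173
  (88 - 58.7857)^2 = 853.4745
  (40 - 58.7857)^2 = 352.9031
  (10 - 58.7857)^2 = 2380.0459
  (49 - 58.7857)^2 = 95.7602
  (67 - 58.7857)^2 = 67.4745
  (87 - 58.7857)^2 = 796.0459
Step 3: Sum of squared deviations = 8618.3571
Step 4: Sample variance = 8618.3571 / 13 = 662.9505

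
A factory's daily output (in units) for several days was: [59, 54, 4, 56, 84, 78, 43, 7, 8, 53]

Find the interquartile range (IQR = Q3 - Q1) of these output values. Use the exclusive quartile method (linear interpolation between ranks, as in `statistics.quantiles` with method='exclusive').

56

Step 1: Sort the data: [4, 7, 8, 43, 53, 54, 56, 59, 78, 84]
Step 2: n = 10
Step 3: Using the exclusive quartile method:
  Q1 = 7.75
  Q2 (median) = 53.5
  Q3 = 63.75
  IQR = Q3 - Q1 = 63.75 - 7.75 = 56
Step 4: IQR = 56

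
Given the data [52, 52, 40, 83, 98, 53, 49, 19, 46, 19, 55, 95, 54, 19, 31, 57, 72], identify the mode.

19

Step 1: Count the frequency of each value:
  19: appears 3 time(s)
  31: appears 1 time(s)
  40: appears 1 time(s)
  46: appears 1 time(s)
  49: appears 1 time(s)
  52: appears 2 time(s)
  53: appears 1 time(s)
  54: appears 1 time(s)
  55: appears 1 time(s)
  57: appears 1 time(s)
  72: appears 1 time(s)
  83: appears 1 time(s)
  95: appears 1 time(s)
  98: appears 1 time(s)
Step 2: The value 19 appears most frequently (3 times).
Step 3: Mode = 19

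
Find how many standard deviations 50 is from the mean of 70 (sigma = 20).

-1

Step 1: Recall the z-score formula: z = (x - mu) / sigma
Step 2: Substitute values: z = (50 - 70) / 20
Step 3: z = -20 / 20 = -1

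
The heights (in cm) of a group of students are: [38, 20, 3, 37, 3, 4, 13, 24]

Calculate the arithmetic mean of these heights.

17.75

Step 1: Sum all values: 38 + 20 + 3 + 37 + 3 + 4 + 13 + 24 = 142
Step 2: Count the number of values: n = 8
Step 3: Mean = sum / n = 142 / 8 = 17.75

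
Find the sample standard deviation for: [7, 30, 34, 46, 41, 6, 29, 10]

15.7111

Step 1: Compute the mean: 25.375
Step 2: Sum of squared deviations from the mean: 1727.875
Step 3: Sample variance = 1727.875 / 7 = 246.8393
Step 4: Standard deviation = sqrt(246.8393) = 15.7111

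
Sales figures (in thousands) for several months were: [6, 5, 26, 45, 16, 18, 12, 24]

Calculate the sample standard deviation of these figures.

12.9505

Step 1: Compute the mean: 19
Step 2: Sum of squared deviations from the mean: 1174
Step 3: Sample variance = 1174 / 7 = 167.7143
Step 4: Standard deviation = sqrt(167.7143) = 12.9505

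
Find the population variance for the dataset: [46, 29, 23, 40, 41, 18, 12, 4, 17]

184.6914

Step 1: Compute the mean: (46 + 29 + 23 + 40 + 41 + 18 + 12 + 4 + 17) / 9 = 25.5556
Step 2: Compute squared deviations from the mean:
  (46 - 25.5556)^2 = 417.9753
  (29 - 25.5556)^2 = 11.8642
  (23 - 25.5556)^2 = 6.5309
  (40 - 25.5556)^2 = 208.642
  (41 - 25.5556)^2 = 238.5309
  (18 - 25.5556)^2 = 57.0864
  (12 - 25.5556)^2 = 183.7531
  (4 - 25.5556)^2 = 464.642
  (17 - 25.5556)^2 = 73.1975
Step 3: Sum of squared deviations = 1662.2222
Step 4: Population variance = 1662.2222 / 9 = 184.6914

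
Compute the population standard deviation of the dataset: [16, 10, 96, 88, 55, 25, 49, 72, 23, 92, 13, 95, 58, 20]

31.9505

Step 1: Compute the mean: 50.8571
Step 2: Sum of squared deviations from the mean: 14291.7143
Step 3: Population variance = 14291.7143 / 14 = 1020.8367
Step 4: Standard deviation = sqrt(1020.8367) = 31.9505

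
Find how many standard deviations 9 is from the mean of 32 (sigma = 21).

-1.0952

Step 1: Recall the z-score formula: z = (x - mu) / sigma
Step 2: Substitute values: z = (9 - 32) / 21
Step 3: z = -23 / 21 = -1.0952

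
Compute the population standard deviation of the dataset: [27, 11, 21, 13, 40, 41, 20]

11.119

Step 1: Compute the mean: 24.7143
Step 2: Sum of squared deviations from the mean: 865.4286
Step 3: Population variance = 865.4286 / 7 = 123.6327
Step 4: Standard deviation = sqrt(123.6327) = 11.119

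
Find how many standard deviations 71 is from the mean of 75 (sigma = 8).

-0.5

Step 1: Recall the z-score formula: z = (x - mu) / sigma
Step 2: Substitute values: z = (71 - 75) / 8
Step 3: z = -4 / 8 = -0.5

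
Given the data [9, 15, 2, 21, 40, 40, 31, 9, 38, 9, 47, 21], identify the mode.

9

Step 1: Count the frequency of each value:
  2: appears 1 time(s)
  9: appears 3 time(s)
  15: appears 1 time(s)
  21: appears 2 time(s)
  31: appears 1 time(s)
  38: appears 1 time(s)
  40: appears 2 time(s)
  47: appears 1 time(s)
Step 2: The value 9 appears most frequently (3 times).
Step 3: Mode = 9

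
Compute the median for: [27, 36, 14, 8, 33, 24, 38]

27

Step 1: Sort the data in ascending order: [8, 14, 24, 27, 33, 36, 38]
Step 2: The number of values is n = 7.
Step 3: Since n is odd, the median is the middle value at position 4: 27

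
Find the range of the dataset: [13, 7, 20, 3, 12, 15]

17

Step 1: Identify the maximum value: max = 20
Step 2: Identify the minimum value: min = 3
Step 3: Range = max - min = 20 - 3 = 17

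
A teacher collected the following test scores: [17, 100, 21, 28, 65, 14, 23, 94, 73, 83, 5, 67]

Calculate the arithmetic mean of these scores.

49.1667

Step 1: Sum all values: 17 + 100 + 21 + 28 + 65 + 14 + 23 + 94 + 73 + 83 + 5 + 67 = 590
Step 2: Count the number of values: n = 12
Step 3: Mean = sum / n = 590 / 12 = 49.1667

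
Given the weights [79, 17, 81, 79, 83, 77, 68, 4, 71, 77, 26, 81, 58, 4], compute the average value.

57.5

Step 1: Sum all values: 79 + 17 + 81 + 79 + 83 + 77 + 68 + 4 + 71 + 77 + 26 + 81 + 58 + 4 = 805
Step 2: Count the number of values: n = 14
Step 3: Mean = sum / n = 805 / 14 = 57.5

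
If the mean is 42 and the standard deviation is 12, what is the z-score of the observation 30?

-1

Step 1: Recall the z-score formula: z = (x - mu) / sigma
Step 2: Substitute values: z = (30 - 42) / 12
Step 3: z = -12 / 12 = -1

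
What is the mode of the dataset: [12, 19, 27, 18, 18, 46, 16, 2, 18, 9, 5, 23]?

18

Step 1: Count the frequency of each value:
  2: appears 1 time(s)
  5: appears 1 time(s)
  9: appears 1 time(s)
  12: appears 1 time(s)
  16: appears 1 time(s)
  18: appears 3 time(s)
  19: appears 1 time(s)
  23: appears 1 time(s)
  27: appears 1 time(s)
  46: appears 1 time(s)
Step 2: The value 18 appears most frequently (3 times).
Step 3: Mode = 18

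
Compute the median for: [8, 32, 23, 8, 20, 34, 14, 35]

21.5

Step 1: Sort the data in ascending order: [8, 8, 14, 20, 23, 32, 34, 35]
Step 2: The number of values is n = 8.
Step 3: Since n is even, the median is the average of positions 4 and 5:
  Median = (20 + 23) / 2 = 21.5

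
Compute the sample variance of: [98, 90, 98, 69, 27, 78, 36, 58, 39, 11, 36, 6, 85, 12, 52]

1032.4286

Step 1: Compute the mean: (98 + 90 + 98 + 69 + 27 + 78 + 36 + 58 + 39 + 11 + 36 + 6 + 85 + 12 + 52) / 15 = 53
Step 2: Compute squared deviations from the mean:
  (98 - 53)^2 = 2025
  (90 - 53)^2 = 1369
  (98 - 53)^2 = 2025
  (69 - 53)^2 = 256
  (27 - 53)^2 = 676
  (78 - 53)^2 = 625
  (36 - 53)^2 = 289
  (58 - 53)^2 = 25
  (39 - 53)^2 = 196
  (11 - 53)^2 = 1764
  (36 - 53)^2 = 289
  (6 - 53)^2 = 2209
  (85 - 53)^2 = 1024
  (12 - 53)^2 = 1681
  (52 - 53)^2 = 1
Step 3: Sum of squared deviations = 14454
Step 4: Sample variance = 14454 / 14 = 1032.4286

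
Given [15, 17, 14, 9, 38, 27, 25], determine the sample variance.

97.5714

Step 1: Compute the mean: (15 + 17 + 14 + 9 + 38 + 27 + 25) / 7 = 20.7143
Step 2: Compute squared deviations from the mean:
  (15 - 20.7143)^2 = 32.6531
  (17 - 20.7143)^2 = 13.7959
  (14 - 20.7143)^2 = 45.0816
  (9 - 20.7143)^2 = 137.2245
  (38 - 20.7143)^2 = 298.7959
  (27 - 20.7143)^2 = 39.5102
  (25 - 20.7143)^2 = 18.3673
Step 3: Sum of squared deviations = 585.4286
Step 4: Sample variance = 585.4286 / 6 = 97.5714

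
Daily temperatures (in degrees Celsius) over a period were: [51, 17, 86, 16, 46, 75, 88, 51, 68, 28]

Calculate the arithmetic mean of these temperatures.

52.6

Step 1: Sum all values: 51 + 17 + 86 + 16 + 46 + 75 + 88 + 51 + 68 + 28 = 526
Step 2: Count the number of values: n = 10
Step 3: Mean = sum / n = 526 / 10 = 52.6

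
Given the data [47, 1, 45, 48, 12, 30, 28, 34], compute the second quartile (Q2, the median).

32

Step 1: Sort the data: [1, 12, 28, 30, 34, 45, 47, 48]
Step 2: n = 8
Step 3: Q2 is the median. Since n is even, it is the average of the values at positions 4 and 5:
  Q2 = (30 + 34) / 2 = 32
Step 4: Q2 = 32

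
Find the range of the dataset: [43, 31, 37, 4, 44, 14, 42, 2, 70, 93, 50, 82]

91

Step 1: Identify the maximum value: max = 93
Step 2: Identify the minimum value: min = 2
Step 3: Range = max - min = 93 - 2 = 91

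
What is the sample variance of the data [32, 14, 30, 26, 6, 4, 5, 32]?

160.2679

Step 1: Compute the mean: (32 + 14 + 30 + 26 + 6 + 4 + 5 + 32) / 8 = 18.625
Step 2: Compute squared deviations from the mean:
  (32 - 18.625)^2 = 178.8906
  (14 - 18.625)^2 = 21.3906
  (30 - 18.625)^2 = 129.3906
  (26 - 18.625)^2 = 54.3906
  (6 - 18.625)^2 = 159.3906
  (4 - 18.625)^2 = 213.8906
  (5 - 18.625)^2 = 185.6406
  (32 - 18.625)^2 = 178.8906
Step 3: Sum of squared deviations = 1121.875
Step 4: Sample variance = 1121.875 / 7 = 160.2679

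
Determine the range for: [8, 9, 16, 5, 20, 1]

19

Step 1: Identify the maximum value: max = 20
Step 2: Identify the minimum value: min = 1
Step 3: Range = max - min = 20 - 1 = 19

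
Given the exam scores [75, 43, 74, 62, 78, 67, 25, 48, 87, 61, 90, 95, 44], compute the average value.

65.3077

Step 1: Sum all values: 75 + 43 + 74 + 62 + 78 + 67 + 25 + 48 + 87 + 61 + 90 + 95 + 44 = 849
Step 2: Count the number of values: n = 13
Step 3: Mean = sum / n = 849 / 13 = 65.3077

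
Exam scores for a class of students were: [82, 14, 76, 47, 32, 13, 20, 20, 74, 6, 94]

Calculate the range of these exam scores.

88

Step 1: Identify the maximum value: max = 94
Step 2: Identify the minimum value: min = 6
Step 3: Range = max - min = 94 - 6 = 88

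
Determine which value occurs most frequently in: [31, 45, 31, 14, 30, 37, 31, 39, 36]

31

Step 1: Count the frequency of each value:
  14: appears 1 time(s)
  30: appears 1 time(s)
  31: appears 3 time(s)
  36: appears 1 time(s)
  37: appears 1 time(s)
  39: appears 1 time(s)
  45: appears 1 time(s)
Step 2: The value 31 appears most frequently (3 times).
Step 3: Mode = 31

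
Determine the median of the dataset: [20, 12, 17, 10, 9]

12

Step 1: Sort the data in ascending order: [9, 10, 12, 17, 20]
Step 2: The number of values is n = 5.
Step 3: Since n is odd, the median is the middle value at position 3: 12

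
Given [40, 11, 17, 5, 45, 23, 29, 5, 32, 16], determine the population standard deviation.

13.2744

Step 1: Compute the mean: 22.3
Step 2: Sum of squared deviations from the mean: 1762.1
Step 3: Population variance = 1762.1 / 10 = 176.21
Step 4: Standard deviation = sqrt(176.21) = 13.2744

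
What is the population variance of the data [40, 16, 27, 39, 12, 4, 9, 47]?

231.4375

Step 1: Compute the mean: (40 + 16 + 27 + 39 + 12 + 4 + 9 + 47) / 8 = 24.25
Step 2: Compute squared deviations from the mean:
  (40 - 24.25)^2 = 248.0625
  (16 - 24.25)^2 = 68.0625
  (27 - 24.25)^2 = 7.5625
  (39 - 24.25)^2 = 217.5625
  (12 - 24.25)^2 = 150.0625
  (4 - 24.25)^2 = 410.0625
  (9 - 24.25)^2 = 232.5625
  (47 - 24.25)^2 = 517.5625
Step 3: Sum of squared deviations = 1851.5
Step 4: Population variance = 1851.5 / 8 = 231.4375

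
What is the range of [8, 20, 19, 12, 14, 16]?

12

Step 1: Identify the maximum value: max = 20
Step 2: Identify the minimum value: min = 8
Step 3: Range = max - min = 20 - 8 = 12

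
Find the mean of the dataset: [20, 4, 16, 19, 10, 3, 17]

12.7143

Step 1: Sum all values: 20 + 4 + 16 + 19 + 10 + 3 + 17 = 89
Step 2: Count the number of values: n = 7
Step 3: Mean = sum / n = 89 / 7 = 12.7143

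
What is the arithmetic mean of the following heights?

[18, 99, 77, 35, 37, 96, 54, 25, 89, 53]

58.3

Step 1: Sum all values: 18 + 99 + 77 + 35 + 37 + 96 + 54 + 25 + 89 + 53 = 583
Step 2: Count the number of values: n = 10
Step 3: Mean = sum / n = 583 / 10 = 58.3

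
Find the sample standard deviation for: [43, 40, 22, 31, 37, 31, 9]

11.7169

Step 1: Compute the mean: 30.4286
Step 2: Sum of squared deviations from the mean: 823.7143
Step 3: Sample variance = 823.7143 / 6 = 137.2857
Step 4: Standard deviation = sqrt(137.2857) = 11.7169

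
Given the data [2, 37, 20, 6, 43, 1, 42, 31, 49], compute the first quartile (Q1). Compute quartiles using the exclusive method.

4

Step 1: Sort the data: [1, 2, 6, 20, 31, 37, 42, 43, 49]
Step 2: n = 9
Step 3: Using the exclusive quartile method:
  Q1 = 4
  Q2 (median) = 31
  Q3 = 42.5
  IQR = Q3 - Q1 = 42.5 - 4 = 38.5
Step 4: Q1 = 4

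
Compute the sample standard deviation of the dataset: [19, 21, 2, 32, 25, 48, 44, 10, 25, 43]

15.0292

Step 1: Compute the mean: 26.9
Step 2: Sum of squared deviations from the mean: 2032.9
Step 3: Sample variance = 2032.9 / 9 = 225.8778
Step 4: Standard deviation = sqrt(225.8778) = 15.0292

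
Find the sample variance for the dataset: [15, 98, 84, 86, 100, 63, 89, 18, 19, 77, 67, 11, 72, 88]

1086.5549

Step 1: Compute the mean: (15 + 98 + 84 + 86 + 100 + 63 + 89 + 18 + 19 + 77 + 67 + 11 + 72 + 88) / 14 = 63.3571
Step 2: Compute squared deviations from the mean:
  (15 - 63.3571)^2 = 2338.4133
  (98 - 63.3571)^2 = 1200.1276
  (84 - 63.3571)^2 = 426.1276
  (86 - 63.3571)^2 = 512.699
  (100 - 63.3571)^2 = 1342.699
  (63 - 63.3571)^2 = 0.1276
  (89 - 63.3571)^2 = 657.5561
  (18 - 63.3571)^2 = 2057.2704
  (19 - 63.3571)^2 = 1967.5561
  (77 - 63.3571)^2 = 186.1276
  (67 - 63.3571)^2 = 13.2704
  (11 - 63.3571)^2 = 2741.2704
  (72 - 63.3571)^2 = 74.699
  (88 - 63.3571)^2 = 607.2704
Step 3: Sum of squared deviations = 14125.2143
Step 4: Sample variance = 14125.2143 / 13 = 1086.5549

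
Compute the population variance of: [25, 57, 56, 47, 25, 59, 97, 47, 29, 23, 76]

498.3306

Step 1: Compute the mean: (25 + 57 + 56 + 47 + 25 + 59 + 97 + 47 + 29 + 23 + 76) / 11 = 49.1818
Step 2: Compute squared deviations from the mean:
  (25 - 49.1818)^2 = 584.7603
  (57 - 49.1818)^2 = 61.124
  (56 - 49.1818)^2 = 46.4876
  (47 - 49.1818)^2 = 4.7603
  (25 - 49.1818)^2 = 584.7603
  (59 - 49.1818)^2 = 96.3967
  (97 - 49.1818)^2 = 2286.5785
  (47 - 49.1818)^2 = 4.7603
  (29 - 49.1818)^2 = 407.3058
  (23 - 49.1818)^2 = 685.4876
  (76 - 49.1818)^2 = 719.2149
Step 3: Sum of squared deviations = 5481.6364
Step 4: Population variance = 5481.6364 / 11 = 498.3306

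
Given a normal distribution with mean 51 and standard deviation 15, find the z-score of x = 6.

-3

Step 1: Recall the z-score formula: z = (x - mu) / sigma
Step 2: Substitute values: z = (6 - 51) / 15
Step 3: z = -45 / 15 = -3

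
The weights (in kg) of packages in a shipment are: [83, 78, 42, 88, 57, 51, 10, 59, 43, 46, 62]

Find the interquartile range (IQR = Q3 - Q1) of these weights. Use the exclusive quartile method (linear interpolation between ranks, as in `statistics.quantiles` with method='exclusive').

35

Step 1: Sort the data: [10, 42, 43, 46, 51, 57, 59, 62, 78, 83, 88]
Step 2: n = 11
Step 3: Using the exclusive quartile method:
  Q1 = 43
  Q2 (median) = 57
  Q3 = 78
  IQR = Q3 - Q1 = 78 - 43 = 35
Step 4: IQR = 35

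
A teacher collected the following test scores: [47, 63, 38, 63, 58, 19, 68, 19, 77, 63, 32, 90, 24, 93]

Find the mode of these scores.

63

Step 1: Count the frequency of each value:
  19: appears 2 time(s)
  24: appears 1 time(s)
  32: appears 1 time(s)
  38: appears 1 time(s)
  47: appears 1 time(s)
  58: appears 1 time(s)
  63: appears 3 time(s)
  68: appears 1 time(s)
  77: appears 1 time(s)
  90: appears 1 time(s)
  93: appears 1 time(s)
Step 2: The value 63 appears most frequently (3 times).
Step 3: Mode = 63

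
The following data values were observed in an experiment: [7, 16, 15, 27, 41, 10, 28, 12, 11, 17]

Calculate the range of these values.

34

Step 1: Identify the maximum value: max = 41
Step 2: Identify the minimum value: min = 7
Step 3: Range = max - min = 41 - 7 = 34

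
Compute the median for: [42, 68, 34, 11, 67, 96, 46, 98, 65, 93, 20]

65

Step 1: Sort the data in ascending order: [11, 20, 34, 42, 46, 65, 67, 68, 93, 96, 98]
Step 2: The number of values is n = 11.
Step 3: Since n is odd, the median is the middle value at position 6: 65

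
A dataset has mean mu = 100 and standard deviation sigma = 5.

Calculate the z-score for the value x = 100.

0

Step 1: Recall the z-score formula: z = (x - mu) / sigma
Step 2: Substitute values: z = (100 - 100) / 5
Step 3: z = 0 / 5 = 0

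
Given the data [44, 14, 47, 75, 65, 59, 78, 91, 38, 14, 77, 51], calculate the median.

55

Step 1: Sort the data in ascending order: [14, 14, 38, 44, 47, 51, 59, 65, 75, 77, 78, 91]
Step 2: The number of values is n = 12.
Step 3: Since n is even, the median is the average of positions 6 and 7:
  Median = (51 + 59) / 2 = 55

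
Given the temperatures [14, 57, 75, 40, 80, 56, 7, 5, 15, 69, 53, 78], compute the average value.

45.75

Step 1: Sum all values: 14 + 57 + 75 + 40 + 80 + 56 + 7 + 5 + 15 + 69 + 53 + 78 = 549
Step 2: Count the number of values: n = 12
Step 3: Mean = sum / n = 549 / 12 = 45.75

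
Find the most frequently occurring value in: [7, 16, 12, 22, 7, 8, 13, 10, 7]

7

Step 1: Count the frequency of each value:
  7: appears 3 time(s)
  8: appears 1 time(s)
  10: appears 1 time(s)
  12: appears 1 time(s)
  13: appears 1 time(s)
  16: appears 1 time(s)
  22: appears 1 time(s)
Step 2: The value 7 appears most frequently (3 times).
Step 3: Mode = 7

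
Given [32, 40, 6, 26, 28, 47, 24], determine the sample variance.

169.6667

Step 1: Compute the mean: (32 + 40 + 6 + 26 + 28 + 47 + 24) / 7 = 29
Step 2: Compute squared deviations from the mean:
  (32 - 29)^2 = 9
  (40 - 29)^2 = 121
  (6 - 29)^2 = 529
  (26 - 29)^2 = 9
  (28 - 29)^2 = 1
  (47 - 29)^2 = 324
  (24 - 29)^2 = 25
Step 3: Sum of squared deviations = 1018
Step 4: Sample variance = 1018 / 6 = 169.6667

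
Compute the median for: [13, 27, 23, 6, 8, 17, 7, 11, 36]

13

Step 1: Sort the data in ascending order: [6, 7, 8, 11, 13, 17, 23, 27, 36]
Step 2: The number of values is n = 9.
Step 3: Since n is odd, the median is the middle value at position 5: 13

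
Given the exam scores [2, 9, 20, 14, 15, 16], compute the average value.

12.6667

Step 1: Sum all values: 2 + 9 + 20 + 14 + 15 + 16 = 76
Step 2: Count the number of values: n = 6
Step 3: Mean = sum / n = 76 / 6 = 12.6667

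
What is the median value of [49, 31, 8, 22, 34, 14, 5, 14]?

18

Step 1: Sort the data in ascending order: [5, 8, 14, 14, 22, 31, 34, 49]
Step 2: The number of values is n = 8.
Step 3: Since n is even, the median is the average of positions 4 and 5:
  Median = (14 + 22) / 2 = 18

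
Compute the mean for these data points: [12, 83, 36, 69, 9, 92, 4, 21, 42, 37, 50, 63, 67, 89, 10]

45.6

Step 1: Sum all values: 12 + 83 + 36 + 69 + 9 + 92 + 4 + 21 + 42 + 37 + 50 + 63 + 67 + 89 + 10 = 684
Step 2: Count the number of values: n = 15
Step 3: Mean = sum / n = 684 / 15 = 45.6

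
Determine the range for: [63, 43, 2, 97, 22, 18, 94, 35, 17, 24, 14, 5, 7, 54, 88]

95

Step 1: Identify the maximum value: max = 97
Step 2: Identify the minimum value: min = 2
Step 3: Range = max - min = 97 - 2 = 95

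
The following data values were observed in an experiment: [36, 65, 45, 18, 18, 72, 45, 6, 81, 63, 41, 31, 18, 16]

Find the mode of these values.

18

Step 1: Count the frequency of each value:
  6: appears 1 time(s)
  16: appears 1 time(s)
  18: appears 3 time(s)
  31: appears 1 time(s)
  36: appears 1 time(s)
  41: appears 1 time(s)
  45: appears 2 time(s)
  63: appears 1 time(s)
  65: appears 1 time(s)
  72: appears 1 time(s)
  81: appears 1 time(s)
Step 2: The value 18 appears most frequently (3 times).
Step 3: Mode = 18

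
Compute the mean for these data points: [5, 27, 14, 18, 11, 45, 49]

24.1429

Step 1: Sum all values: 5 + 27 + 14 + 18 + 11 + 45 + 49 = 169
Step 2: Count the number of values: n = 7
Step 3: Mean = sum / n = 169 / 7 = 24.1429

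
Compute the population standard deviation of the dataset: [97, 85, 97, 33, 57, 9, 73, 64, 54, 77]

26.4583

Step 1: Compute the mean: 64.6
Step 2: Sum of squared deviations from the mean: 7000.4
Step 3: Population variance = 7000.4 / 10 = 700.04
Step 4: Standard deviation = sqrt(700.04) = 26.4583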